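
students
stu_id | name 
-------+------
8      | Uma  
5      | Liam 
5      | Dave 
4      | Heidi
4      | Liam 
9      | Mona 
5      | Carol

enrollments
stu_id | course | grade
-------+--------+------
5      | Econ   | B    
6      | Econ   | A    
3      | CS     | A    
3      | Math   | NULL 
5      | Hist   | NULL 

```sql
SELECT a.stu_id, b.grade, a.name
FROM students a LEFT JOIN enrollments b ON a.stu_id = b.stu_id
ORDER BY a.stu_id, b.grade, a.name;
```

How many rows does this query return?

10

LEFT JOIN keeps every row from `students`; unmatched rows get NULL for `enrollments`'s columns.
Matching on a.stu_id = b.stu_id.
- a row (stu_id=8): no match → kept, b columns NULL.
- a row (stu_id=5): matches 2 b row(s) → 2 output row(s).
- a row (stu_id=5): matches 2 b row(s) → 2 output row(s).
- a row (stu_id=4): no match → kept, b columns NULL.
- a row (stu_id=4): no match → kept, b columns NULL.
- a row (stu_id=9): no match → kept, b columns NULL.
- a row (stu_id=5): matches 2 b row(s) → 2 output row(s).
Total: 6 matched + 4 padded = 10 rows.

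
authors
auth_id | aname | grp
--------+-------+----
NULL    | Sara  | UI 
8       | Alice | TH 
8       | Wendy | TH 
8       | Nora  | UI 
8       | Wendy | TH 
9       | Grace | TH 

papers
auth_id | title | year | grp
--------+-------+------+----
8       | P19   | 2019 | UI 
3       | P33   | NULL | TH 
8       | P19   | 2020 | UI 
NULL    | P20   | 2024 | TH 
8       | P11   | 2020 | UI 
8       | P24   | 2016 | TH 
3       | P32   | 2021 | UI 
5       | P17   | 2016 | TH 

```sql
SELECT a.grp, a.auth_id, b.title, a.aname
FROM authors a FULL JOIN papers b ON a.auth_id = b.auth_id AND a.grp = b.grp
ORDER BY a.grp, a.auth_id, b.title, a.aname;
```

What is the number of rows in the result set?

FULL OUTER JOIN keeps every row from both sides; unmatched rows get NULL for the other side's columns.
Matching on a.auth_id = b.auth_id AND a.grp = b.grp. A NULL in a compared column never satisfies the condition.
Matched pairs: 6; unmatched a rows kept: 2; unmatched b rows kept: 4.
Total: 6 matched + 6 padded = 12 rows.

12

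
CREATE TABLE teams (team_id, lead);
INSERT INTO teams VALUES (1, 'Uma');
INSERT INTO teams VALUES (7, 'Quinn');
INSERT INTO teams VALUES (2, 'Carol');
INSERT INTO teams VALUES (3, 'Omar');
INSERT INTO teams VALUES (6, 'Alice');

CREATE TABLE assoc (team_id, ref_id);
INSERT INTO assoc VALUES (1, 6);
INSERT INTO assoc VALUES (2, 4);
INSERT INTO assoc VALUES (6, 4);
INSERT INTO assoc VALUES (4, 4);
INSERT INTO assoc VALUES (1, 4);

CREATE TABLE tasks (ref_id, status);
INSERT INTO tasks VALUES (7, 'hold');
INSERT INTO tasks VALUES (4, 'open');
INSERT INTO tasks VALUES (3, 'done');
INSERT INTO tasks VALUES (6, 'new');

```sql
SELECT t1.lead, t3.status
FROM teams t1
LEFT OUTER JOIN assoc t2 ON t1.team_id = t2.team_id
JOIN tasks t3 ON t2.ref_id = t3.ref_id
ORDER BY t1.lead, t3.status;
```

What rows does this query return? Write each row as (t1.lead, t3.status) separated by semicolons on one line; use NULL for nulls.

(Alice, open); (Carol, open); (Uma, new); (Uma, open)

Step 1 — t1 LEFT JOIN t2 on team_id → 6 row(s).
Then INNER JOIN `tasks t3` on ref_id: keep only rows whose t2.ref_id appears in t3.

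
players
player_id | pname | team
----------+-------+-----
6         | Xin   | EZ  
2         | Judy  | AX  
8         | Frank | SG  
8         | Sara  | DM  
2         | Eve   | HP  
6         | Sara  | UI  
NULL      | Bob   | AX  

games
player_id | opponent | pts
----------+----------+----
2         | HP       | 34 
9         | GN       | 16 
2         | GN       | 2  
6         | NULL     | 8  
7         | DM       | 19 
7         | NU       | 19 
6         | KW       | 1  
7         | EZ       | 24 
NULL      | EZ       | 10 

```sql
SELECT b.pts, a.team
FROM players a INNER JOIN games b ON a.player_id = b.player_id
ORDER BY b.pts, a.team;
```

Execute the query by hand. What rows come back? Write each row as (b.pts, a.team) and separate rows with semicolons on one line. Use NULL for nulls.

INNER JOIN keeps only pairs where the ON condition holds.
Matching on a.player_id = b.player_id. A NULL in a compared column never satisfies the condition.
Matched pairs: 8.

(1, EZ); (1, UI); (2, AX); (2, HP); (8, EZ); (8, UI); (34, AX); (34, HP)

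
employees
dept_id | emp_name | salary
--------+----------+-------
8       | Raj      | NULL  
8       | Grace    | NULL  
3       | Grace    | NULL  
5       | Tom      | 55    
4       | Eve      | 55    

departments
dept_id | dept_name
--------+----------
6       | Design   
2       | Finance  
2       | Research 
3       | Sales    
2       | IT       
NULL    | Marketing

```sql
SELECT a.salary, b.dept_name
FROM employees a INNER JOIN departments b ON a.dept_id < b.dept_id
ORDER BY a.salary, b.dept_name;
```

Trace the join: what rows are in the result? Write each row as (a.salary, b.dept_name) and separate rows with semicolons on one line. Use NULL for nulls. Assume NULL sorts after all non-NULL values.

(55, Design); (55, Design); (NULL, Design)

INNER JOIN keeps only pairs where the ON condition holds.
Matching on a.dept_id < b.dept_id. A NULL in a compared column never satisfies the condition.
- a (dept_id=8) has no partner → excluded.
- a (dept_id=8) has no partner → excluded.
- a (dept_id=3) pairs with 1 row(s) of b.
- a (dept_id=5) pairs with 1 row(s) of b.
- a (dept_id=4) pairs with 1 row(s) of b.
After projecting and ordering:
a.salary | b.dept_name
55 | Design
55 | Design
NULL | Design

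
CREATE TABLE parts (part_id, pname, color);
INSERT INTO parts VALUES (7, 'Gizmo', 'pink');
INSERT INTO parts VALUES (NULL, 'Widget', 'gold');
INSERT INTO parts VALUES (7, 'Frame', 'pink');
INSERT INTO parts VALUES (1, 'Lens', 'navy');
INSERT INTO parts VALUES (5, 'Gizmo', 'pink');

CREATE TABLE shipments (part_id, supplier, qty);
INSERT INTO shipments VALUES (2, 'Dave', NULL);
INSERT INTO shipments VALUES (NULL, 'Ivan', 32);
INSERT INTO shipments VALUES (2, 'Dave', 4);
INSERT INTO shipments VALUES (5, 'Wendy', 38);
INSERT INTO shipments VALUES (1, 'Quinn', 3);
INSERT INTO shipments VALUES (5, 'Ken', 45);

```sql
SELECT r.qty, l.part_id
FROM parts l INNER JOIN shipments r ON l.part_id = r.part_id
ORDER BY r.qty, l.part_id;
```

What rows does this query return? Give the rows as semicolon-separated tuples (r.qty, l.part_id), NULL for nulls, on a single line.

(3, 1); (38, 5); (45, 5)

INNER JOIN keeps only pairs where the ON condition holds.
Matching on l.part_id = r.part_id. A NULL in a compared column never satisfies the condition.
- l row (part_id=7): no match → dropped.
- l row (part_id=NULL): no match → dropped.
- l row (part_id=7): no match → dropped.
- l row (part_id=1): matches 1 r row(s) → 1 output row(s).
- l row (part_id=5): matches 2 r row(s) → 2 output row(s).
After projecting and ordering:
r.qty | l.part_id
3 | 1
38 | 5
45 | 5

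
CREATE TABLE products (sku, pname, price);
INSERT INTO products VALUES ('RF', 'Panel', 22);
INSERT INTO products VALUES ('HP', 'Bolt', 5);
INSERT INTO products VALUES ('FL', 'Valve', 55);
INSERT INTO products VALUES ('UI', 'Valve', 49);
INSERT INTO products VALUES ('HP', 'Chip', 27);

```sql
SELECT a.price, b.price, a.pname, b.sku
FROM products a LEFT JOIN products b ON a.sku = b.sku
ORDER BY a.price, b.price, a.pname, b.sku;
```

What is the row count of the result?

7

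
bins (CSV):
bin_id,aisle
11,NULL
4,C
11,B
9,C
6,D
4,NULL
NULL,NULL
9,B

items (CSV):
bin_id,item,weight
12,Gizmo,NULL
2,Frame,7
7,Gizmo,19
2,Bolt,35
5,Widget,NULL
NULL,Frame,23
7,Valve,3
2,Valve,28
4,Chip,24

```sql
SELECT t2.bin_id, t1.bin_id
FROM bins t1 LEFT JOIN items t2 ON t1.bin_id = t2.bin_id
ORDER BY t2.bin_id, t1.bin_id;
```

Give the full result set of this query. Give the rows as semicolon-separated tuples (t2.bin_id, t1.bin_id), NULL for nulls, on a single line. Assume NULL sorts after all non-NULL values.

(4, 4); (4, 4); (NULL, 6); (NULL, 9); (NULL, 9); (NULL, 11); (NULL, 11); (NULL, NULL)

LEFT JOIN keeps every row from `bins`; unmatched rows get NULL for `items`'s columns.
Matching on t1.bin_id = t2.bin_id. A NULL in a compared column never satisfies the condition.
- t1[0] bin_id=11 → no match; kept with NULLs on the t2 side.
- t1[1] bin_id=4 → 1 match(es) in t2 → 1 row(s).
- t1[2] bin_id=11 → no match; kept with NULLs on the t2 side.
- t1[3] bin_id=9 → no match; kept with NULLs on the t2 side.
- t1[4] bin_id=6 → no match; kept with NULLs on the t2 side.
- t1[5] bin_id=4 → 1 match(es) in t2 → 1 row(s).
- t1[6] bin_id=NULL → no match; kept with NULLs on the t2 side.
- t1[7] bin_id=9 → no match; kept with NULLs on the t2 side.
After projecting and ordering:
t2.bin_id | t1.bin_id
4 | 4
4 | 4
NULL | 6
NULL | 9
NULL | 9
NULL | 11
NULL | 11
NULL | NULL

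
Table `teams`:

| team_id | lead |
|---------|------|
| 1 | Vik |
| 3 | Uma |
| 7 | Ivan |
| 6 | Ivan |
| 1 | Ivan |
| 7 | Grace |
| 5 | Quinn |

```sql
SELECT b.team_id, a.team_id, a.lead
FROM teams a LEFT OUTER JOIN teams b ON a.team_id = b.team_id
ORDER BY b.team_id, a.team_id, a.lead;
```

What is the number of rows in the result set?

11

LEFT JOIN keeps every row from `teams a`; unmatched rows get NULL for `teams b`'s columns.
Matching on a.team_id = b.team_id.
- a row (team_id=1): matches 2 b row(s) → 2 output row(s).
- a row (team_id=3): matches 1 b row(s) → 1 output row(s).
- a row (team_id=7): matches 2 b row(s) → 2 output row(s).
- a row (team_id=6): matches 1 b row(s) → 1 output row(s).
- a row (team_id=1): matches 2 b row(s) → 2 output row(s).
- a row (team_id=7): matches 2 b row(s) → 2 output row(s).
- a row (team_id=5): matches 1 b row(s) → 1 output row(s).
Total: 11 rows.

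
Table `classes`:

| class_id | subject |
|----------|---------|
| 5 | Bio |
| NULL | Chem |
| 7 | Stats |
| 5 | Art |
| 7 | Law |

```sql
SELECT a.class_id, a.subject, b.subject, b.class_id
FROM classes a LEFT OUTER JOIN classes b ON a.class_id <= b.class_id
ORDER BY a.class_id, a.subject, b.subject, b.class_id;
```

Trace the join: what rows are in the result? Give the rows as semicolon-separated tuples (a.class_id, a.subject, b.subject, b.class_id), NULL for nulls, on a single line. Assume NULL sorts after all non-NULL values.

LEFT JOIN keeps every row from `classes a`; unmatched rows get NULL for `classes b`'s columns.
Matching on a.class_id <= b.class_id. A NULL in a compared column never satisfies the condition.
- a (class_id=5) pairs with 4 row(s) of b.
- a (class_id=NULL) has no partner → padded with NULL.
- a (class_id=7) pairs with 2 row(s) of b.
- a (class_id=5) pairs with 4 row(s) of b.
- a (class_id=7) pairs with 2 row(s) of b.

(5, Art, Art, 5); (5, Art, Bio, 5); (5, Art, Law, 7); (5, Art, Stats, 7); (5, Bio, Art, 5); (5, Bio, Bio, 5); (5, Bio, Law, 7); (5, Bio, Stats, 7); (7, Law, Law, 7); (7, Law, Stats, 7); (7, Stats, Law, 7); (7, Stats, Stats, 7); (NULL, Chem, NULL, NULL)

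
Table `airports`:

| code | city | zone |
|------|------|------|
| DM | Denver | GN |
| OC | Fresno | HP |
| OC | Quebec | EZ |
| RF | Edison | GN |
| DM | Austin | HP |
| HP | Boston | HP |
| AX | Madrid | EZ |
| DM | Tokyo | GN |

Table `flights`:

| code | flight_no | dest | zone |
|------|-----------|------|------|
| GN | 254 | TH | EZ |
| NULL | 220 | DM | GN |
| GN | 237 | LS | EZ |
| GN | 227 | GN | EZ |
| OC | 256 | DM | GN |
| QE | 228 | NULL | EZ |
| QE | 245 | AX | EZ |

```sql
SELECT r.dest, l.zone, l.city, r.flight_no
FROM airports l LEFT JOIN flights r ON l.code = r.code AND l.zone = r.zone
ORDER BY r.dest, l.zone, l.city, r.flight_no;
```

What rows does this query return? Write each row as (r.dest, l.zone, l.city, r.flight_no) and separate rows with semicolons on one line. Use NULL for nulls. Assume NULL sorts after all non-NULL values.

LEFT JOIN keeps every row from `airports`; unmatched rows get NULL for `flights`'s columns.
Matching on l.code = r.code AND l.zone = r.zone. A NULL in a compared column never satisfies the condition.
Matched pairs: 0; unmatched l rows kept: 8.

(NULL, EZ, Madrid, NULL); (NULL, EZ, Quebec, NULL); (NULL, GN, Denver, NULL); (NULL, GN, Edison, NULL); (NULL, GN, Tokyo, NULL); (NULL, HP, Austin, NULL); (NULL, HP, Boston, NULL); (NULL, HP, Fresno, NULL)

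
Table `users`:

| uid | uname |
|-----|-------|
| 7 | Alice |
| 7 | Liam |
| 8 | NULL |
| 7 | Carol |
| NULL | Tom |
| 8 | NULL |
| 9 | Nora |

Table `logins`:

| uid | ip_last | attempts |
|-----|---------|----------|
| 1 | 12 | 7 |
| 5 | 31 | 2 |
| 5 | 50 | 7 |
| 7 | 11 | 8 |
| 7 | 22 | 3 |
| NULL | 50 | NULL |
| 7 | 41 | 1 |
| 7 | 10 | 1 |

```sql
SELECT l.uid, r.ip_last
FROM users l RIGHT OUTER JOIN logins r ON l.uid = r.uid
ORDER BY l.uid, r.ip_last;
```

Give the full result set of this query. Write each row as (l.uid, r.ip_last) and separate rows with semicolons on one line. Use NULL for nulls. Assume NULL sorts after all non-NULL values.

RIGHT JOIN keeps every row from `logins`; unmatched rows get NULL for `users`'s columns.
Matching on l.uid = r.uid. A NULL in a compared column never satisfies the condition.
Matched pairs: 12; unmatched r rows kept: 4.

(7, 10); (7, 10); (7, 10); (7, 11); (7, 11); (7, 11); (7, 22); (7, 22); (7, 22); (7, 41); (7, 41); (7, 41); (NULL, 12); (NULL, 31); (NULL, 50); (NULL, 50)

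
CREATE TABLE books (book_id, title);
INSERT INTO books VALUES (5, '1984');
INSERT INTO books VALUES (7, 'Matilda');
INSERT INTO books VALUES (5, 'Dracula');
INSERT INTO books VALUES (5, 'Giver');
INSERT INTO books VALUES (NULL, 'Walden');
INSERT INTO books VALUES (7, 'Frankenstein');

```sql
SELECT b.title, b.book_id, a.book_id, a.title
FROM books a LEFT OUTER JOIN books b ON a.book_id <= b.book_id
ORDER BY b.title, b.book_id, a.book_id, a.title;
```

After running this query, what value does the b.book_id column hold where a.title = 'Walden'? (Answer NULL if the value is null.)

NULL

LEFT JOIN keeps every row from `books a`; unmatched rows get NULL for `books b`'s columns.
Matching on a.book_id <= b.book_id. A NULL in a compared column never satisfies the condition.
Matched pairs: 19; unmatched a rows kept: 1.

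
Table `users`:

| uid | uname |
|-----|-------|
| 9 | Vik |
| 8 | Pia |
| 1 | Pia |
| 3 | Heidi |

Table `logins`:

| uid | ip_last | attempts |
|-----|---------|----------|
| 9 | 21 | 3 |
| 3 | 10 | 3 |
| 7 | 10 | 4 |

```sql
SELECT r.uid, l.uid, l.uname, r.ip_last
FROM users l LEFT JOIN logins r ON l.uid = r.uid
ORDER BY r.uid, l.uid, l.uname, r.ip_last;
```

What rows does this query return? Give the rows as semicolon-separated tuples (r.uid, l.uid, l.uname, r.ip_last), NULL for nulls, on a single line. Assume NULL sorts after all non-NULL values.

(3, 3, Heidi, 10); (9, 9, Vik, 21); (NULL, 1, Pia, NULL); (NULL, 8, Pia, NULL)

LEFT JOIN keeps every row from `users`; unmatched rows get NULL for `logins`'s columns.
Matching on l.uid = r.uid.
- l row (uid=9): matches 1 r row(s) → 1 output row(s).
- l row (uid=8): no match → kept, r columns NULL.
- l row (uid=1): no match → kept, r columns NULL.
- l row (uid=3): matches 1 r row(s) → 1 output row(s).
After projecting and ordering:
r.uid | l.uid | l.uname | r.ip_last
3 | 3 | Heidi | 10
9 | 9 | Vik | 21
NULL | 1 | Pia | NULL
NULL | 8 | Pia | NULL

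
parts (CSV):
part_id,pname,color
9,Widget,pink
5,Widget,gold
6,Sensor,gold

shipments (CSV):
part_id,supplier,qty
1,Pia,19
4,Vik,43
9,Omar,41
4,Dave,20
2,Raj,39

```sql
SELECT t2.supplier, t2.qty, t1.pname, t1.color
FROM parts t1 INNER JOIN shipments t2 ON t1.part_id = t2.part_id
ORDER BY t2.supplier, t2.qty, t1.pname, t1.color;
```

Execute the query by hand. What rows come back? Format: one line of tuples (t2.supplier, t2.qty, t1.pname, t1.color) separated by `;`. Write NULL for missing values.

INNER JOIN keeps only pairs where the ON condition holds.
Matching on t1.part_id = t2.part_id.
- t1 row (part_id=9): matches 1 t2 row(s) → 1 output row(s).
- t1 row (part_id=5): no match → dropped.
- t1 row (part_id=6): no match → dropped.
After projecting and ordering:
t2.supplier | t2.qty | t1.pname | t1.color
Omar | 41 | Widget | pink

(Omar, 41, Widget, pink)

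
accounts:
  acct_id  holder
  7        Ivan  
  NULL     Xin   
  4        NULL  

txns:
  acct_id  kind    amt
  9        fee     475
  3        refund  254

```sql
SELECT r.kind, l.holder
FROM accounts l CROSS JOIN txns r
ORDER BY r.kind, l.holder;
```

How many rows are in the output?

6

CROSS JOIN pairs every row of `accounts` with every row of `txns`: 3 × 2 = 6 rows.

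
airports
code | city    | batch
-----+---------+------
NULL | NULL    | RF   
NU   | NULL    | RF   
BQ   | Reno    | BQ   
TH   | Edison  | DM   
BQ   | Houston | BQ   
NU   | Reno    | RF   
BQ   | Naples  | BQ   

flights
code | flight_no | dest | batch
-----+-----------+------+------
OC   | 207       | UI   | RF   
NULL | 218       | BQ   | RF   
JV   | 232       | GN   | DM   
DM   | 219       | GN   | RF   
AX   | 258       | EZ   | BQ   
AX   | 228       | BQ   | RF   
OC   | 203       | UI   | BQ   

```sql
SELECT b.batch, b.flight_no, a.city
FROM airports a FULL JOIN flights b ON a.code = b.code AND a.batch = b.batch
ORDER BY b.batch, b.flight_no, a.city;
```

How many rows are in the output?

14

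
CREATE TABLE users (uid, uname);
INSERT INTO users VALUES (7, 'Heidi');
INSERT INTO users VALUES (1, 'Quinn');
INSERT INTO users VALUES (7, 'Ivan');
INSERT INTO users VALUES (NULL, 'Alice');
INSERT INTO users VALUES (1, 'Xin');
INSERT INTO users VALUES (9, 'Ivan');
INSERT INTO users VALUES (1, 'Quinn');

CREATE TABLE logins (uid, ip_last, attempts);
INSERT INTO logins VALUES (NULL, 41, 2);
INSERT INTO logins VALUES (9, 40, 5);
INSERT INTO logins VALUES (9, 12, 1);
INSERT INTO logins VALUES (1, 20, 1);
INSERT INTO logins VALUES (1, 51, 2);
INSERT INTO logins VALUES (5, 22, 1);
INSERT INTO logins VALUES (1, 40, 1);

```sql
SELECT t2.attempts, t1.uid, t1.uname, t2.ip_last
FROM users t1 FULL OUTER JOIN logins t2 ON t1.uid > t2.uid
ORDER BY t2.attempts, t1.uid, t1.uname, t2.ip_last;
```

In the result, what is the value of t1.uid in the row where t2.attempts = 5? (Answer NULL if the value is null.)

FULL OUTER JOIN keeps every row from both sides; unmatched rows get NULL for the other side's columns.
Matching on t1.uid > t2.uid. A NULL in a compared column never satisfies the condition.
- t1 (uid=7) pairs with 4 row(s) of t2.
- t1 (uid=1) has no partner → padded with NULL.
- t1 (uid=7) pairs with 4 row(s) of t2.
- t1 (uid=NULL) has no partner → padded with NULL.
- t1 (uid=1) has no partner → padded with NULL.
- t1 (uid=9) pairs with 4 row(s) of t2.
- t1 (uid=1) has no partner → padded with NULL.
- 3 t2 row(s) had no t1 match → kept, t1 columns NULL.

NULL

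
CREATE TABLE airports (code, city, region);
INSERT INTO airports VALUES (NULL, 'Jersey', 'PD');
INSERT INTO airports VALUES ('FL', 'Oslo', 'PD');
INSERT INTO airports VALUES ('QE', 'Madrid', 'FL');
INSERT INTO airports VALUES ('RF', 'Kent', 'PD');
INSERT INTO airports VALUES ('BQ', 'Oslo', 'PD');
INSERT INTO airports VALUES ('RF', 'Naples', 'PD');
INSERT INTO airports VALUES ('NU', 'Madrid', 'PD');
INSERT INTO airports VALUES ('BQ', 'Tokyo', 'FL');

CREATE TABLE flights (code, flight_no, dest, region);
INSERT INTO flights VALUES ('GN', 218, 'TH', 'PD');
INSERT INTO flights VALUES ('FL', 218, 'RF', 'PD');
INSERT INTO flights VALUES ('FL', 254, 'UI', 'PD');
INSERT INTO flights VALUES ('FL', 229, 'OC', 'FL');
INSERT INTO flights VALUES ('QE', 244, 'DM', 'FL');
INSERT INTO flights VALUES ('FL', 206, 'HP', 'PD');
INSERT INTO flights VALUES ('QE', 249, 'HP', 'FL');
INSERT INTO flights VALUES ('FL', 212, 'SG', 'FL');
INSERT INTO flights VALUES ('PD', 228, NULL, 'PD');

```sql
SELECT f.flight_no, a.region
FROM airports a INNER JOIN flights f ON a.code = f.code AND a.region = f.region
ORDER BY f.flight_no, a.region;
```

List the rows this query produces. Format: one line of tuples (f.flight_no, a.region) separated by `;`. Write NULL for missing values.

(206, PD); (218, PD); (244, FL); (249, FL); (254, PD)

INNER JOIN keeps only pairs where the ON condition holds.
Matching on a.code = f.code AND a.region = f.region. A NULL in a compared column never satisfies the condition.
- a (code=NULL, region=PD) has no partner → excluded.
- a (code=FL, region=PD) pairs with 3 row(s) of f.
- a (code=QE, region=FL) pairs with 2 row(s) of f.
- a (code=RF, region=PD) has no partner → excluded.
- a (code=BQ, region=PD) has no partner → excluded.
- a (code=RF, region=PD) has no partner → excluded.
- a (code=NU, region=PD) has no partner → excluded.
- a (code=BQ, region=FL) has no partner → excluded.
After projecting and ordering:
f.flight_no | a.region
206 | PD
218 | PD
244 | FL
249 | FL
254 | PD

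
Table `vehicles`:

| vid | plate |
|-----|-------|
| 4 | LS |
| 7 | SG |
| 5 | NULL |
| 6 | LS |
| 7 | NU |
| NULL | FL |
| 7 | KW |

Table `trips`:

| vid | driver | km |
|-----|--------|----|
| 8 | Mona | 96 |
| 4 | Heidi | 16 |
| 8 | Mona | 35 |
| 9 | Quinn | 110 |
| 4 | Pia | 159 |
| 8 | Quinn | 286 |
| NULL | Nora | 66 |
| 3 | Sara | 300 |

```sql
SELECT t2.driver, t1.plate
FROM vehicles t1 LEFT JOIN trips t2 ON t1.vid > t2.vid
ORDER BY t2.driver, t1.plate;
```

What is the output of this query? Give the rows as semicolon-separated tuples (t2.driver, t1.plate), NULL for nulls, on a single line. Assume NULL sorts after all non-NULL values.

LEFT JOIN keeps every row from `vehicles`; unmatched rows get NULL for `trips`'s columns.
Matching on t1.vid > t2.vid. A NULL in a compared column never satisfies the condition.
- t1 (vid=4) pairs with 1 row(s) of t2.
- t1 (vid=7) pairs with 3 row(s) of t2.
- t1 (vid=5) pairs with 3 row(s) of t2.
- t1 (vid=6) pairs with 3 row(s) of t2.
- t1 (vid=7) pairs with 3 row(s) of t2.
- t1 (vid=NULL) has no partner → padded with NULL.
- t1 (vid=7) pairs with 3 row(s) of t2.

(Heidi, KW); (Heidi, LS); (Heidi, NU); (Heidi, SG); (Heidi, NULL); (Pia, KW); (Pia, LS); (Pia, NU); (Pia, SG); (Pia, NULL); (Sara, KW); (Sara, LS); (Sara, LS); (Sara, NU); (Sara, SG); (Sara, NULL); (NULL, FL)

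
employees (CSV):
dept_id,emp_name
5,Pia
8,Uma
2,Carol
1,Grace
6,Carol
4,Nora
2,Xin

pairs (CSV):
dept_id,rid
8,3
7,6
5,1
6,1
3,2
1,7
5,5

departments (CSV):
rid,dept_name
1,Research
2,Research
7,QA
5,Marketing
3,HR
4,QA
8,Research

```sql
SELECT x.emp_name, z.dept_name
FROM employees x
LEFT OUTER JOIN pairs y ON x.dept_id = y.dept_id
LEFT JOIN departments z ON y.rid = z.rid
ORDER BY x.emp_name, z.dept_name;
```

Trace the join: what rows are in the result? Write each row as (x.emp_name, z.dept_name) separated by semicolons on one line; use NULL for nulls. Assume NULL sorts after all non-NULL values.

(Carol, Research); (Carol, NULL); (Grace, QA); (Nora, NULL); (Pia, Marketing); (Pia, Research); (Uma, HR); (Xin, NULL)

Step 1 — x LEFT JOIN y on dept_id → 8 row(s).
Then LEFT JOIN `departments z` on rid: each of those 8 rows is kept; rows whose y.rid has no match in z get NULL for z's columns.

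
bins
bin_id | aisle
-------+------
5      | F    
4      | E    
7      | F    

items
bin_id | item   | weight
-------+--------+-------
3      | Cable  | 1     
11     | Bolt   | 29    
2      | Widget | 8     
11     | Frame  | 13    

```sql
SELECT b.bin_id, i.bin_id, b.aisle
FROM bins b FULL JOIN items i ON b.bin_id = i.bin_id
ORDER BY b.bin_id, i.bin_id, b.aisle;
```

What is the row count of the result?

7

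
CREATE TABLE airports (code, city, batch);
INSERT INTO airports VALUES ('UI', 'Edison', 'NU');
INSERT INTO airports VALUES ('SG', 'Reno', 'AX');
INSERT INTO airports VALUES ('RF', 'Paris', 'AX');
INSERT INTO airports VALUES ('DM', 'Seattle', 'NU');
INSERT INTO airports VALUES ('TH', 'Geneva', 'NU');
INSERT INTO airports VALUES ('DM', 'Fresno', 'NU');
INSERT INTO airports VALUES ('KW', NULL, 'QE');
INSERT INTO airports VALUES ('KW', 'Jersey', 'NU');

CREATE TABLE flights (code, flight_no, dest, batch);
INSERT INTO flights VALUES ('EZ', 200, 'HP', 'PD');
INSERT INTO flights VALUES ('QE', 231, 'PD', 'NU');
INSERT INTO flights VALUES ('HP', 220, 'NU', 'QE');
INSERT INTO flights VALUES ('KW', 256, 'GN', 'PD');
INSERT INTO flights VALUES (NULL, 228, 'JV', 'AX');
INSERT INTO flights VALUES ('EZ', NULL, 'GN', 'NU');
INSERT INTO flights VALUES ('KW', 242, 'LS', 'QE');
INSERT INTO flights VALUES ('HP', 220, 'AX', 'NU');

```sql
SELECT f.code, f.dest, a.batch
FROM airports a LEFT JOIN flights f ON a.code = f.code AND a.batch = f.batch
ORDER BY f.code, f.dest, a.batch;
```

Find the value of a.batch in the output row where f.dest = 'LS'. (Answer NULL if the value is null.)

QE

LEFT JOIN keeps every row from `airports`; unmatched rows get NULL for `flights`'s columns.
Matching on a.code = f.code AND a.batch = f.batch. A NULL in a compared column never satisfies the condition.
- code=UI, batch=NU: no f row matches, row kept with f columns NULL.
- code=SG, batch=AX: no f row matches, row kept with f columns NULL.
- code=RF, batch=AX: no f row matches, row kept with f columns NULL.
- code=DM, batch=NU: no f row matches, row kept with f columns NULL.
- code=TH, batch=NU: no f row matches, row kept with f columns NULL.
- code=DM, batch=NU: no f row matches, row kept with f columns NULL.
- code=KW, batch=QE: 1 matching f row(s), so 1 row(s) emitted.
- code=KW, batch=NU: no f row matches, row kept with f columns NULL.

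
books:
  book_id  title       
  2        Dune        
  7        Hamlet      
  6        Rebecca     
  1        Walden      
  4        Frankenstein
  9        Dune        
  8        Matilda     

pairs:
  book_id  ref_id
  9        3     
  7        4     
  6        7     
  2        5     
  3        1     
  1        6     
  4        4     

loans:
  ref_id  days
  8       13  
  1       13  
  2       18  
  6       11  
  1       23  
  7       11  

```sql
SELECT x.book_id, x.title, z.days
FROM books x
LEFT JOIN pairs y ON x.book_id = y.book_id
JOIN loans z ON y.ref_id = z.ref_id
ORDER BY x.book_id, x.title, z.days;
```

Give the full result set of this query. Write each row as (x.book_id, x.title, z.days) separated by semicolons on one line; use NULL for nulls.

(1, Walden, 11); (6, Rebecca, 11)

Step 1 — x LEFT JOIN y on book_id → 7 row(s).
Then INNER JOIN `loans z` on ref_id: keep only rows whose y.ref_id appears in z.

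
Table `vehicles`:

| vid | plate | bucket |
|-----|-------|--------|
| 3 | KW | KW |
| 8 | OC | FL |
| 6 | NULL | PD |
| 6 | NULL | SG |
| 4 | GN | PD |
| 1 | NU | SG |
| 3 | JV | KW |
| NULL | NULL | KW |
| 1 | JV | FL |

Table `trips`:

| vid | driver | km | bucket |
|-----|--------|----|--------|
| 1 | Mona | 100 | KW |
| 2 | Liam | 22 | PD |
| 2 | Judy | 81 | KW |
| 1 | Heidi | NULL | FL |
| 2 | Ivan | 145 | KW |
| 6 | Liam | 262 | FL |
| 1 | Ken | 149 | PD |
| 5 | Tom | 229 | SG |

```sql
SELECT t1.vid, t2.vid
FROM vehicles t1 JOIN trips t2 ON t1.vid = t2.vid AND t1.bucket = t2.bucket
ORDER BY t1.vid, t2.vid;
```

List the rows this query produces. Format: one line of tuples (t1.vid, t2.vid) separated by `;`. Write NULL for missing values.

INNER JOIN keeps only pairs where the ON condition holds.
Matching on t1.vid = t2.vid AND t1.bucket = t2.bucket. A NULL in a compared column never satisfies the condition.
- vid=3, bucket=KW: no matching t2 row, dropped.
- vid=8, bucket=FL: no matching t2 row, dropped.
- vid=6, bucket=PD: no matching t2 row, dropped.
- vid=6, bucket=SG: no matching t2 row, dropped.
- vid=4, bucket=PD: no matching t2 row, dropped.
- vid=1, bucket=SG: no matching t2 row, dropped.
- vid=3, bucket=KW: no matching t2 row, dropped.
- vid=NULL, bucket=KW: no matching t2 row, dropped.
- vid=1, bucket=FL: 1 matching t2 row(s), so 1 row(s) emitted.
After projecting and ordering:
t1.vid | t2.vid
1 | 1

(1, 1)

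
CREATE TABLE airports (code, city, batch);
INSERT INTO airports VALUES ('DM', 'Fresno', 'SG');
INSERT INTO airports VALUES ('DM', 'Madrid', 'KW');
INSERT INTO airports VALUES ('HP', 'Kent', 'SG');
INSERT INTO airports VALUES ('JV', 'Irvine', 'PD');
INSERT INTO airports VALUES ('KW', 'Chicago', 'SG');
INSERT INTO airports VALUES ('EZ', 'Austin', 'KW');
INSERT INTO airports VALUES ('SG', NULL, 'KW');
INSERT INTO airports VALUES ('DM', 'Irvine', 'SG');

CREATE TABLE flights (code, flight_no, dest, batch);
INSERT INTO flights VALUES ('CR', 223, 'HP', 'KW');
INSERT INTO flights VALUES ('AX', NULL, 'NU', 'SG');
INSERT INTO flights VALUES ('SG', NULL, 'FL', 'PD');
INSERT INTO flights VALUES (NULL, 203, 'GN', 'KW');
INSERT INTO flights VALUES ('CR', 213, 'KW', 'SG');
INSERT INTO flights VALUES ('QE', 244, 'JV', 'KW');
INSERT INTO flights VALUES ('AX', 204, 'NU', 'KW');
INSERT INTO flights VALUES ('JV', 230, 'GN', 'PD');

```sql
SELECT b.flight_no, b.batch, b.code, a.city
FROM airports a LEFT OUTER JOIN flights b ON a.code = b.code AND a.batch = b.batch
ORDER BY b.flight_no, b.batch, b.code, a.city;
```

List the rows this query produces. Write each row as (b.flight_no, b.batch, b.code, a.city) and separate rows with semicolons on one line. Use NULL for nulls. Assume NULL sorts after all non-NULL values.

LEFT JOIN keeps every row from `airports`; unmatched rows get NULL for `flights`'s columns.
Matching on a.code = b.code AND a.batch = b.batch. A NULL in a compared column never satisfies the condition.
- a (code=DM, batch=SG) has no partner → padded with NULL.
- a (code=DM, batch=KW) has no partner → padded with NULL.
- a (code=HP, batch=SG) has no partner → padded with NULL.
- a (code=JV, batch=PD) pairs with 1 row(s) of b.
- a (code=KW, batch=SG) has no partner → padded with NULL.
- a (code=EZ, batch=KW) has no partner → padded with NULL.
- a (code=SG, batch=KW) has no partner → padded with NULL.
- a (code=DM, batch=SG) has no partner → padded with NULL.
After projecting and ordering:
b.flight_no | b.batch | b.code | a.city
230 | PD | JV | Irvine
NULL | NULL | NULL | Austin
NULL | NULL | NULL | Chicago
NULL | NULL | NULL | Fresno
NULL | NULL | NULL | Irvine
NULL | NULL | NULL | Kent
NULL | NULL | NULL | Madrid
NULL | NULL | NULL | NULL

(230, PD, JV, Irvine); (NULL, NULL, NULL, Austin); (NULL, NULL, NULL, Chicago); (NULL, NULL, NULL, Fresno); (NULL, NULL, NULL, Irvine); (NULL, NULL, NULL, Kent); (NULL, NULL, NULL, Madrid); (NULL, NULL, NULL, NULL)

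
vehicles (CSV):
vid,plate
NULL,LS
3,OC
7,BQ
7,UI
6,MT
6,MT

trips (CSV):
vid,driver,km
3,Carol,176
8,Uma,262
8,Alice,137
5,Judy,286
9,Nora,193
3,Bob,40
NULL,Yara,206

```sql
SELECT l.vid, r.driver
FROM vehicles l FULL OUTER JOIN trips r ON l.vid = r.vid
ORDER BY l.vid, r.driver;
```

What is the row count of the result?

12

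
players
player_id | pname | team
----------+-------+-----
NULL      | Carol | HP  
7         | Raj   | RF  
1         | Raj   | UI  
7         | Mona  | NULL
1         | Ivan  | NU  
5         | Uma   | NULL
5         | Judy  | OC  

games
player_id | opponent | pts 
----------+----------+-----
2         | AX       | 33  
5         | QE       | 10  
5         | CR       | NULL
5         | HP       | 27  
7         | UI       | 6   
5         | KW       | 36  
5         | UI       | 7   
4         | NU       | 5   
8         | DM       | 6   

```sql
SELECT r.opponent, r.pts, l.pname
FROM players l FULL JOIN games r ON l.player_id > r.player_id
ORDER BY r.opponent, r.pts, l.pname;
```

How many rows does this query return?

23

FULL OUTER JOIN keeps every row from both sides; unmatched rows get NULL for the other side's columns.
Matching on l.player_id > r.player_id. A NULL in a compared column never satisfies the condition.
- l (player_id=NULL) has no partner → padded with NULL.
- l (player_id=7) pairs with 7 row(s) of r.
- l (player_id=1) has no partner → padded with NULL.
- l (player_id=7) pairs with 7 row(s) of r.
- l (player_id=1) has no partner → padded with NULL.
- l (player_id=5) pairs with 2 row(s) of r.
- l (player_id=5) pairs with 2 row(s) of r.
- plus 2 unmatched r row(s), each kept with NULL l columns.
Total: 18 matched + 5 padded = 23 rows.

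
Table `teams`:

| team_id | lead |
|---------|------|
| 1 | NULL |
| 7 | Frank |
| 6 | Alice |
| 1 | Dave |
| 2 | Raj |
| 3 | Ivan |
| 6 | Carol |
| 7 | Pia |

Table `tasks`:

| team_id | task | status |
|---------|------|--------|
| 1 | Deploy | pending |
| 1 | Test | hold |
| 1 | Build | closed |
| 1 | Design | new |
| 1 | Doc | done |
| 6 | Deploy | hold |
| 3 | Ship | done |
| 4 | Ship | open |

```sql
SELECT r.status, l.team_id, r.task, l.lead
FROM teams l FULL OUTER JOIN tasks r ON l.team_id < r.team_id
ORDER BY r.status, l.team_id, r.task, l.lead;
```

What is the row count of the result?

20

FULL OUTER JOIN keeps every row from both sides; unmatched rows get NULL for the other side's columns.
Matching on l.team_id < r.team_id.
- l (team_id=1) pairs with 3 row(s) of r.
- l (team_id=7) has no partner → padded with NULL.
- l (team_id=6) has no partner → padded with NULL.
- l (team_id=1) pairs with 3 row(s) of r.
- l (team_id=2) pairs with 3 row(s) of r.
- l (team_id=3) pairs with 2 row(s) of r.
- l (team_id=6) has no partner → padded with NULL.
- l (team_id=7) has no partner → padded with NULL.
- 5 r row(s) had no l match → kept, l columns NULL.
Total: 11 matched + 9 padded = 20 rows.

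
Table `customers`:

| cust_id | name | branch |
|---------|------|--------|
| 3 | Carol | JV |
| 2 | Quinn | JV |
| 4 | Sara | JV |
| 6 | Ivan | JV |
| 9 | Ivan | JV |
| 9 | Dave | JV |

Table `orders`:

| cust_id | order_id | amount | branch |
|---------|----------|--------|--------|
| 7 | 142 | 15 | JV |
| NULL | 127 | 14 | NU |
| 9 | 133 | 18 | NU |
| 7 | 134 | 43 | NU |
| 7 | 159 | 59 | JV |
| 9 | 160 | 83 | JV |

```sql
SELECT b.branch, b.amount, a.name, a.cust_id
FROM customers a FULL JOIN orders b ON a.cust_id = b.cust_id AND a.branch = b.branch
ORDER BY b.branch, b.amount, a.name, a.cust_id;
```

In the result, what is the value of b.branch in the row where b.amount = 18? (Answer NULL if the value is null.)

NU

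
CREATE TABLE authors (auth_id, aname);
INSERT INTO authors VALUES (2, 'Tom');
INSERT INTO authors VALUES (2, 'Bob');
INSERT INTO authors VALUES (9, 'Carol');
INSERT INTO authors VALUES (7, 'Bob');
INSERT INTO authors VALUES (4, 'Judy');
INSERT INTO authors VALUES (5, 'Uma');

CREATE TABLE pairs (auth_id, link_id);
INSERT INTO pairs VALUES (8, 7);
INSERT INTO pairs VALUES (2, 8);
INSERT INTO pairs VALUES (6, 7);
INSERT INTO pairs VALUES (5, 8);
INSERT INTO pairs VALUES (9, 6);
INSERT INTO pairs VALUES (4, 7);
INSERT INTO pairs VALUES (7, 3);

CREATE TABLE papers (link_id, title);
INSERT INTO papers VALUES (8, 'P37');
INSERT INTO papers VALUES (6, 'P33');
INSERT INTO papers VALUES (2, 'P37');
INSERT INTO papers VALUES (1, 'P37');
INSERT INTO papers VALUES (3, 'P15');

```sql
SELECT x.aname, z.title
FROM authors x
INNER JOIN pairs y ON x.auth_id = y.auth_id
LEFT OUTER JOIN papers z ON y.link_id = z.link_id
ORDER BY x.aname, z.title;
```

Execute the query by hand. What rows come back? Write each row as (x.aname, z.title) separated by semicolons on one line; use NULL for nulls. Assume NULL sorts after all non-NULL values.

(Bob, P15); (Bob, P37); (Carol, P33); (Judy, NULL); (Tom, P37); (Uma, P37)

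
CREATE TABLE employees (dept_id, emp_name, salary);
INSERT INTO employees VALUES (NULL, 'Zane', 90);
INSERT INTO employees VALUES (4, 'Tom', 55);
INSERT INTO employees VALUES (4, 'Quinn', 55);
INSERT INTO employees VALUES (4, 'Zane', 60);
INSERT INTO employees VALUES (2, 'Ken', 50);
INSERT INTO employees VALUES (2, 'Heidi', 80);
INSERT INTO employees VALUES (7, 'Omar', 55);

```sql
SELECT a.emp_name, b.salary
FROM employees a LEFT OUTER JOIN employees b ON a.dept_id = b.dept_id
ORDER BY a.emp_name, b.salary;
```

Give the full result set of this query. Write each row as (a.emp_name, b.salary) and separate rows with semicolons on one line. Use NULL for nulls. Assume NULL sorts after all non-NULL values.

LEFT JOIN keeps every row from `employees a`; unmatched rows get NULL for `employees b`'s columns.
Matching on a.dept_id = b.dept_id. A NULL in a compared column never satisfies the condition.
Matched pairs: 14; unmatched a rows kept: 1.

(Heidi, 50); (Heidi, 80); (Ken, 50); (Ken, 80); (Omar, 55); (Quinn, 55); (Quinn, 55); (Quinn, 60); (Tom, 55); (Tom, 55); (Tom, 60); (Zane, 55); (Zane, 55); (Zane, 60); (Zane, NULL)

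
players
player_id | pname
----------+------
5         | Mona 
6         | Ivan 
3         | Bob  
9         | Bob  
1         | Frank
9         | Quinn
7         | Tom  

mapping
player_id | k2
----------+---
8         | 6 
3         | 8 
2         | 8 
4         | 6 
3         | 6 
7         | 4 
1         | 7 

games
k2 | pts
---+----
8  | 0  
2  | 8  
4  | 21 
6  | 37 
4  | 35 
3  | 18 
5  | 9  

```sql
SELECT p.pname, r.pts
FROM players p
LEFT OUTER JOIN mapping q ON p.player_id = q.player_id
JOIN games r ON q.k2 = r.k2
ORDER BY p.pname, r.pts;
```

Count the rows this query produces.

4

Joins associate left-to-right: players LEFT JOIN mapping on player_id gives 8 intermediate row(s).
Then INNER JOIN `games r` on k2: keep only rows whose q.k2 appears in r.
Result: 4 row(s).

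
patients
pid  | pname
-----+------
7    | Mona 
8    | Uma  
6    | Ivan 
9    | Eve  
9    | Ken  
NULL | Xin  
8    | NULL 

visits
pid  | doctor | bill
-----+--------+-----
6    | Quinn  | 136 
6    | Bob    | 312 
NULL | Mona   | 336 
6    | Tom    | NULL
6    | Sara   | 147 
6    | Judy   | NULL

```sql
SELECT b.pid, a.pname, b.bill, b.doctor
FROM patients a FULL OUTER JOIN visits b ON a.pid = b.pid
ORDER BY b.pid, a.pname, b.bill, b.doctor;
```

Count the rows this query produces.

FULL OUTER JOIN keeps every row from both sides; unmatched rows get NULL for the other side's columns.
Matching on a.pid = b.pid. A NULL in a compared column never satisfies the condition.
- a[0] pid=7 → no match; kept with NULLs on the b side.
- a[1] pid=8 → no match; kept with NULLs on the b side.
- a[2] pid=6 → 5 match(es) in b → 5 row(s).
- a[3] pid=9 → no match; kept with NULLs on the b side.
- a[4] pid=9 → no match; kept with NULLs on the b side.
- a[5] pid=NULL → no match; kept with NULLs on the b side.
- a[6] pid=8 → no match; kept with NULLs on the b side.
- 1 row(s) from b found no a partner → padded with NULL.
Total: 5 matched + 7 padded = 12 rows.

12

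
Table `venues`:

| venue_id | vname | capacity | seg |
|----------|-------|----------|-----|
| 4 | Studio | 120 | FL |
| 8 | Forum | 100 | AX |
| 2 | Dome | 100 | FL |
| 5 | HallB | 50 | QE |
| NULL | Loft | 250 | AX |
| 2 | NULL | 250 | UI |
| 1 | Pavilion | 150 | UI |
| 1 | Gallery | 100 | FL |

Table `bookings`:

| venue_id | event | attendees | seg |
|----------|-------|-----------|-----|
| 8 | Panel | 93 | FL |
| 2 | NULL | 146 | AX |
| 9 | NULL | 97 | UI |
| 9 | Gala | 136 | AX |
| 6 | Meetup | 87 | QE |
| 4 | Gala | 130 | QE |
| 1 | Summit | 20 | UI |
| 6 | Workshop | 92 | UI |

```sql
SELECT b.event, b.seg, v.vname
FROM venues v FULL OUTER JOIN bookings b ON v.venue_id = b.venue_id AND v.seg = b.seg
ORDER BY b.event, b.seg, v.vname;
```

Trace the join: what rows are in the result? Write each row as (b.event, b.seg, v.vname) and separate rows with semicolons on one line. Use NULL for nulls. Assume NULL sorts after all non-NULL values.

FULL OUTER JOIN keeps every row from both sides; unmatched rows get NULL for the other side's columns.
Matching on v.venue_id = b.venue_id AND v.seg = b.seg. A NULL in a compared column never satisfies the condition.
- v (venue_id=4, seg=FL) has no partner → padded with NULL.
- v (venue_id=8, seg=AX) has no partner → padded with NULL.
- v (venue_id=2, seg=FL) has no partner → padded with NULL.
- v (venue_id=5, seg=QE) has no partner → padded with NULL.
- v (venue_id=NULL, seg=AX) has no partner → padded with NULL.
- v (venue_id=2, seg=UI) has no partner → padded with NULL.
- v (venue_id=1, seg=UI) pairs with 1 row(s) of b.
- v (venue_id=1, seg=FL) has no partner → padded with NULL.
- plus 7 unmatched b row(s), each kept with NULL v columns.

(Gala, AX, NULL); (Gala, QE, NULL); (Meetup, QE, NULL); (Panel, FL, NULL); (Summit, UI, Pavilion); (Workshop, UI, NULL); (NULL, AX, NULL); (NULL, UI, NULL); (NULL, NULL, Dome); (NULL, NULL, Forum); (NULL, NULL, Gallery); (NULL, NULL, HallB); (NULL, NULL, Loft); (NULL, NULL, Studio); (NULL, NULL, NULL)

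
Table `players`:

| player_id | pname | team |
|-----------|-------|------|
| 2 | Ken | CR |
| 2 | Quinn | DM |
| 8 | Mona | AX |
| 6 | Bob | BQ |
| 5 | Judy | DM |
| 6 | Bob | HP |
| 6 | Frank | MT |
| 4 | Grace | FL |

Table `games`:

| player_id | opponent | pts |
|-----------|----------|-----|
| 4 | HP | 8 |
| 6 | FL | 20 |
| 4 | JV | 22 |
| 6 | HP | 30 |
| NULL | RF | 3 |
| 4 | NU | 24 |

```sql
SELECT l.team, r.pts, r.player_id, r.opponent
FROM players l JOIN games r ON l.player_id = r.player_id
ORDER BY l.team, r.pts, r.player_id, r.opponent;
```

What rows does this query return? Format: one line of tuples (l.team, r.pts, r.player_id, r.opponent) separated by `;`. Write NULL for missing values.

(BQ, 20, 6, FL); (BQ, 30, 6, HP); (FL, 8, 4, HP); (FL, 22, 4, JV); (FL, 24, 4, NU); (HP, 20, 6, FL); (HP, 30, 6, HP); (MT, 20, 6, FL); (MT, 30, 6, HP)

INNER JOIN keeps only pairs where the ON condition holds.
Matching on l.player_id = r.player_id. A NULL in a compared column never satisfies the condition.
- l row (player_id=2): no match → dropped.
- l row (player_id=2): no match → dropped.
- l row (player_id=8): no match → dropped.
- l row (player_id=6): matches 2 r row(s) → 2 output row(s).
- l row (player_id=5): no match → dropped.
- l row (player_id=6): matches 2 r row(s) → 2 output row(s).
- l row (player_id=6): matches 2 r row(s) → 2 output row(s).
- l row (player_id=4): matches 3 r row(s) → 3 output row(s).
After projecting and ordering:
l.team | r.pts | r.player_id | r.opponent
BQ | 20 | 6 | FL
BQ | 30 | 6 | HP
FL | 8 | 4 | HP
FL | 22 | 4 | JV
FL | 24 | 4 | NU
HP | 20 | 6 | FL
HP | 30 | 6 | HP
MT | 20 | 6 | FL
MT | 30 | 6 | HP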